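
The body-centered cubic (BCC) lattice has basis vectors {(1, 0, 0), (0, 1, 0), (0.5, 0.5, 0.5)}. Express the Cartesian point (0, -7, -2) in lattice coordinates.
2b₁ - 5b₂ - 4b₃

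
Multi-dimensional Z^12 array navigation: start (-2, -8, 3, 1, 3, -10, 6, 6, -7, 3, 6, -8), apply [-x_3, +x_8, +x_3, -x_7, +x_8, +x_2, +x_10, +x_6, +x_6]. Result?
(-2, -7, 3, 1, 3, -8, 5, 8, -7, 4, 6, -8)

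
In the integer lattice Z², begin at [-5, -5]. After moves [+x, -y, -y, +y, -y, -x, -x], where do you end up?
(-6, -7)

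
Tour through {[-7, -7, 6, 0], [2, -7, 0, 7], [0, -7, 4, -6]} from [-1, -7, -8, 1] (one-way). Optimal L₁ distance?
51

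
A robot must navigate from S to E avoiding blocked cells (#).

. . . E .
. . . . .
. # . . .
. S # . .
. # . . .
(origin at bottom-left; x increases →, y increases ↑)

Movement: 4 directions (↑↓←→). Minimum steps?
7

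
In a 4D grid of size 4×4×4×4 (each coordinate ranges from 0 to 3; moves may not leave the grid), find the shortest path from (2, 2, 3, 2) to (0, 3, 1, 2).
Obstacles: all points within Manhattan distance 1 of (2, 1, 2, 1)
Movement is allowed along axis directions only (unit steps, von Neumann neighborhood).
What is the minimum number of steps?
5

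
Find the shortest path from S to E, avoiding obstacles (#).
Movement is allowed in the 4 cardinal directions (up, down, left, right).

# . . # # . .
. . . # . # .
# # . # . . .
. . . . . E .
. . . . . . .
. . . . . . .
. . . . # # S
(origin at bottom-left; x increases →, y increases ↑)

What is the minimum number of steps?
4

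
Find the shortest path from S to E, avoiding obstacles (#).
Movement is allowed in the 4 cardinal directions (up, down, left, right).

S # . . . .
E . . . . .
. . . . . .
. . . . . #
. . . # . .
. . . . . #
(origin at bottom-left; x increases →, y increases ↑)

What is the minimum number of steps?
1
(one shortest path: (0, 5) → (0, 4))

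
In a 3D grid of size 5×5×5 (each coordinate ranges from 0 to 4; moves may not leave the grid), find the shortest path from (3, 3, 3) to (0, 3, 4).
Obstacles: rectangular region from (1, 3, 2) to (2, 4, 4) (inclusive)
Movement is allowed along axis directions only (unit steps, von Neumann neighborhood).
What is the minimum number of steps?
6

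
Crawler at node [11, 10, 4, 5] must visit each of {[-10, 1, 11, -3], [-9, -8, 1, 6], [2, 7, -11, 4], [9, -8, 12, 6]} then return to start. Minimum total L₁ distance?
162
(one optimal route: (11, 10, 4, 5) → (2, 7, -11, 4) → (-10, 1, 11, -3) → (-9, -8, 1, 6) → (9, -8, 12, 6) → (11, 10, 4, 5))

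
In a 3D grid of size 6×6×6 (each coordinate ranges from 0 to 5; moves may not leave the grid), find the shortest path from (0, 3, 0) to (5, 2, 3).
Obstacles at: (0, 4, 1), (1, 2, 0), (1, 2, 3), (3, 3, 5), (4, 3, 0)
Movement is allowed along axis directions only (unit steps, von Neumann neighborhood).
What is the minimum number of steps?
9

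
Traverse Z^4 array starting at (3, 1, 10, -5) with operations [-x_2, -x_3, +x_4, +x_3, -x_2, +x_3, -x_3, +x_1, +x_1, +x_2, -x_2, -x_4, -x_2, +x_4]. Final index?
(5, -2, 10, -4)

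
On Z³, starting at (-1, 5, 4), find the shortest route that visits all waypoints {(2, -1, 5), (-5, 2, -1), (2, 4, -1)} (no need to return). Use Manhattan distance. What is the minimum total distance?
30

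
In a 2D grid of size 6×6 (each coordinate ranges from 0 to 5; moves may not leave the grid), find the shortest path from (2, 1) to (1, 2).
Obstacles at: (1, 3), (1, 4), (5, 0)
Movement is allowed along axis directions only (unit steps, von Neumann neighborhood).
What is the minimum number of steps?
2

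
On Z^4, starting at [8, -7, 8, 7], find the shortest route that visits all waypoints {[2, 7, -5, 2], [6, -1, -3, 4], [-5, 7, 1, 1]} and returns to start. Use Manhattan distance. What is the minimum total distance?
92
(one optimal route: (8, -7, 8, 7) → (6, -1, -3, 4) → (2, 7, -5, 2) → (-5, 7, 1, 1) → (8, -7, 8, 7))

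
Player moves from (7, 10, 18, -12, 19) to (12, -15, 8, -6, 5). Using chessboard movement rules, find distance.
25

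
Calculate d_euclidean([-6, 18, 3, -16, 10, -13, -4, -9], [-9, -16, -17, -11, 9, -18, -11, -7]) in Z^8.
40.8534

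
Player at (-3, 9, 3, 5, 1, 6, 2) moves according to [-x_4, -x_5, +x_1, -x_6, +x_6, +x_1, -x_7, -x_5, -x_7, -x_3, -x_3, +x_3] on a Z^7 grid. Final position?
(-1, 9, 2, 4, -1, 6, 0)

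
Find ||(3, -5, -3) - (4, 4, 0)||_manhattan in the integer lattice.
13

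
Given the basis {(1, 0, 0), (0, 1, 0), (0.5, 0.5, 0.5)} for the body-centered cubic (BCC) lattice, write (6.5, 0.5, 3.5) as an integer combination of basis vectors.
3b₁ - 3b₂ + 7b₃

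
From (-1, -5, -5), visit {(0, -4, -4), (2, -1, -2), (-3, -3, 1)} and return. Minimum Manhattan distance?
30
(one optimal route: (-1, -5, -5) → (0, -4, -4) → (2, -1, -2) → (-3, -3, 1) → (-1, -5, -5))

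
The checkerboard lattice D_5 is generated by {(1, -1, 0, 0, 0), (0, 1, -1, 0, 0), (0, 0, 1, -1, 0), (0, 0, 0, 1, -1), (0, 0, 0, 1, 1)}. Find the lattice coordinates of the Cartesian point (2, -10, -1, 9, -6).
2b₁ - 8b₂ - 9b₃ + 3b₄ - 3b₅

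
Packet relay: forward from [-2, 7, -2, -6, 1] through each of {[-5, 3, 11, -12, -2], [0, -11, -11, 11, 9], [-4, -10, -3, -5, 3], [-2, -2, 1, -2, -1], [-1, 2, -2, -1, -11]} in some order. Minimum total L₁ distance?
142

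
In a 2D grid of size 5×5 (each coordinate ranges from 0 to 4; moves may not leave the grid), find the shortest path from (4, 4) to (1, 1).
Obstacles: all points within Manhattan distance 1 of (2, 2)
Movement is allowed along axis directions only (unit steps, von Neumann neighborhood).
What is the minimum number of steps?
8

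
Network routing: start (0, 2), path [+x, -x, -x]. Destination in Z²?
(-1, 2)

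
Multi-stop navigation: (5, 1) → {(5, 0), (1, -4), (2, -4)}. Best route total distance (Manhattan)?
9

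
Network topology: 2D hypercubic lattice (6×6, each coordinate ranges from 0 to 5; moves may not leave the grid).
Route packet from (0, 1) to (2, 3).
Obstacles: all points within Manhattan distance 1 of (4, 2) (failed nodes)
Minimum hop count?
4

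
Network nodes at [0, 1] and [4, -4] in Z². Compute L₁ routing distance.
9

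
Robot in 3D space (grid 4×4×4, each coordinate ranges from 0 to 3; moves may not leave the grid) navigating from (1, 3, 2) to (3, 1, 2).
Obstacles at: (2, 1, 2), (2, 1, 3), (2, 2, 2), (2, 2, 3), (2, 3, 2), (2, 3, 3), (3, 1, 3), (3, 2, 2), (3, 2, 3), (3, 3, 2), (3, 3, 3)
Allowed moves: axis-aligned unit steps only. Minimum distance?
6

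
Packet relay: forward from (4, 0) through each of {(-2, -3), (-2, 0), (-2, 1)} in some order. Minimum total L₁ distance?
11
(one optimal route: (4, 0) → (-2, 0) → (-2, 1) → (-2, -3))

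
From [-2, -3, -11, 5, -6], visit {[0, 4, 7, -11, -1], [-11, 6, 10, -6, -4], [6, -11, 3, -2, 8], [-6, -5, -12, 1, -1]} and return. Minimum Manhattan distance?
180
(one optimal route: (-2, -3, -11, 5, -6) → (-11, 6, 10, -6, -4) → (0, 4, 7, -11, -1) → (6, -11, 3, -2, 8) → (-6, -5, -12, 1, -1) → (-2, -3, -11, 5, -6))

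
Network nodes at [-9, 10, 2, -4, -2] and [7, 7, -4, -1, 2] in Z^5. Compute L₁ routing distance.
32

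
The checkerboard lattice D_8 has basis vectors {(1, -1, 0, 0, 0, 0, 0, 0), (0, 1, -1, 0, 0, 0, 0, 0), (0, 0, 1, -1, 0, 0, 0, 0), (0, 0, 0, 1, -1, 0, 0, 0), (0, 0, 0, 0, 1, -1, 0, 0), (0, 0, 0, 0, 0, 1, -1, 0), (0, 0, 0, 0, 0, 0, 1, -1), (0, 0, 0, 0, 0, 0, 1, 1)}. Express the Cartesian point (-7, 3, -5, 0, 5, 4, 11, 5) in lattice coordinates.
-7b₁ - 4b₂ - 9b₃ - 9b₄ - 4b₅ + 3b₇ + 8b₈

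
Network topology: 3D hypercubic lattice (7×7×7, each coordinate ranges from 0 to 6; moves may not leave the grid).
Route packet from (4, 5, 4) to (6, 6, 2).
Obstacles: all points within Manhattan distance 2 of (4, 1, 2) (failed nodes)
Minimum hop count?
5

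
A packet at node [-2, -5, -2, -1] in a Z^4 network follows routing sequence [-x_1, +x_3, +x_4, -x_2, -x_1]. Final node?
(-4, -6, -1, 0)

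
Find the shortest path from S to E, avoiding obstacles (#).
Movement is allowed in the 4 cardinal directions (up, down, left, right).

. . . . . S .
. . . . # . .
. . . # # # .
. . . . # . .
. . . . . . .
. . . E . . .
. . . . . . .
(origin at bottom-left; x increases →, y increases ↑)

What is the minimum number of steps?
9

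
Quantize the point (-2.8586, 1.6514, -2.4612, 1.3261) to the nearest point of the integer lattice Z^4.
(-3, 2, -2, 1)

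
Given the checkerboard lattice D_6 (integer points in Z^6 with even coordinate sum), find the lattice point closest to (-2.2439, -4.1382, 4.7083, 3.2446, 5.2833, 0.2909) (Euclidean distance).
(-2, -4, 4, 3, 5, 0)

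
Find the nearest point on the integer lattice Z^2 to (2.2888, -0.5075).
(2, -1)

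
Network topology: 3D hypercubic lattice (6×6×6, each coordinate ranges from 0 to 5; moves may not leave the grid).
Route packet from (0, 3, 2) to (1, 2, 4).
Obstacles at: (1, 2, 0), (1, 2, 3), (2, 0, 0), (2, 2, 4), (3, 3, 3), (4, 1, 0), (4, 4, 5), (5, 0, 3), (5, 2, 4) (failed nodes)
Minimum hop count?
4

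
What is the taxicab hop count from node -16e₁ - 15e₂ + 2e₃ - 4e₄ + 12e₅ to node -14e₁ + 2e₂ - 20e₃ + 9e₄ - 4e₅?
70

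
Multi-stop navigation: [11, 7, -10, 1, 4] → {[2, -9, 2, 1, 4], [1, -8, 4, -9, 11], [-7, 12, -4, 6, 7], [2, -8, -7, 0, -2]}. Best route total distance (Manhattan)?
122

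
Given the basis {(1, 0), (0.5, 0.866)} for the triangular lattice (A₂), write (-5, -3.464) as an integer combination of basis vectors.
-3b₁ - 4b₂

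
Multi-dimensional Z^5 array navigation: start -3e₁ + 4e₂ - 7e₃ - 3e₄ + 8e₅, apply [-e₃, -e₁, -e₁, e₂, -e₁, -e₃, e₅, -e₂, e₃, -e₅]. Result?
(-6, 4, -8, -3, 8)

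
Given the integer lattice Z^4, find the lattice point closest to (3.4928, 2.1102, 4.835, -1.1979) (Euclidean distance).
(3, 2, 5, -1)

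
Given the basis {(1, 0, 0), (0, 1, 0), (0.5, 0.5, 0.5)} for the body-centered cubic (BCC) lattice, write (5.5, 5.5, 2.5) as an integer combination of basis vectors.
3b₁ + 3b₂ + 5b₃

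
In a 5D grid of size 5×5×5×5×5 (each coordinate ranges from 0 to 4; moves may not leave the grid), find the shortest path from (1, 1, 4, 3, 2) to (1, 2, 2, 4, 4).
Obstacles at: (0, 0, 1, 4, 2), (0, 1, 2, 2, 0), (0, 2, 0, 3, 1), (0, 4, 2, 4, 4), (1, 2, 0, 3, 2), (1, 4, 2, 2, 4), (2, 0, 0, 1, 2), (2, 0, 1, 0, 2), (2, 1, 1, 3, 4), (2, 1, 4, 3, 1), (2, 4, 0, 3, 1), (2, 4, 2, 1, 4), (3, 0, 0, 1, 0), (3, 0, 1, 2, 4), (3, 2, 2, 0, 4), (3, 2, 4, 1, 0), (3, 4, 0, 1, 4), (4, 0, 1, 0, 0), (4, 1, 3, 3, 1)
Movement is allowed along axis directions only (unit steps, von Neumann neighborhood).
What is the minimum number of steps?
6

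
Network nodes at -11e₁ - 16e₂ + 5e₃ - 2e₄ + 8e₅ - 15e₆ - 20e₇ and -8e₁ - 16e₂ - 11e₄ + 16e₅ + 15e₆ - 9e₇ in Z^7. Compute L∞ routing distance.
30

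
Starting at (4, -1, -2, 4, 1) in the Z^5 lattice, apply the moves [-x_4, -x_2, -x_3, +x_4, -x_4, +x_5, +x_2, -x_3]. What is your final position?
(4, -1, -4, 3, 2)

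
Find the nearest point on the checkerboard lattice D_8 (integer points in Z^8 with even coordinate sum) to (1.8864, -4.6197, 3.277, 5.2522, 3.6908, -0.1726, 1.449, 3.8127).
(2, -5, 3, 5, 4, 0, 1, 4)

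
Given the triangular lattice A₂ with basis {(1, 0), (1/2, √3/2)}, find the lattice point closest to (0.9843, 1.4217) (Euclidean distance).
(1, 1.732)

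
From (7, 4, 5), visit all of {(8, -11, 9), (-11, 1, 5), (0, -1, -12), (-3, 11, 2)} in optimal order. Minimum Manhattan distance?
105
(one optimal route: (7, 4, 5) → (8, -11, 9) → (-11, 1, 5) → (-3, 11, 2) → (0, -1, -12))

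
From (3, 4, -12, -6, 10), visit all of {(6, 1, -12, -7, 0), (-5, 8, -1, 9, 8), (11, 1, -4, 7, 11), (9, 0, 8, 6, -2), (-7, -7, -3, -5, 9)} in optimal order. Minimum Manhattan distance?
150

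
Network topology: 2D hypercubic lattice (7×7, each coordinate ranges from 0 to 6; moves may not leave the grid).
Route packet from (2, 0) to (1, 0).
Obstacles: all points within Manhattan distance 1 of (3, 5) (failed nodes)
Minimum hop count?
1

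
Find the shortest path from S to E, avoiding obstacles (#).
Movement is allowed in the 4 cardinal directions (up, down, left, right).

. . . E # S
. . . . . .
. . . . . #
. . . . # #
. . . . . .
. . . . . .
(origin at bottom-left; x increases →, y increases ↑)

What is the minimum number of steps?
4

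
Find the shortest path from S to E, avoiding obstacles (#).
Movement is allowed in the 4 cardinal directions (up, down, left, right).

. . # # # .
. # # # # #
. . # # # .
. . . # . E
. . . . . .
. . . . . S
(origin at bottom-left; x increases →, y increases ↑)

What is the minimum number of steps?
2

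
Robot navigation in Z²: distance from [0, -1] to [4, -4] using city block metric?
7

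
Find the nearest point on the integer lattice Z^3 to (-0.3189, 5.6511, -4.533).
(0, 6, -5)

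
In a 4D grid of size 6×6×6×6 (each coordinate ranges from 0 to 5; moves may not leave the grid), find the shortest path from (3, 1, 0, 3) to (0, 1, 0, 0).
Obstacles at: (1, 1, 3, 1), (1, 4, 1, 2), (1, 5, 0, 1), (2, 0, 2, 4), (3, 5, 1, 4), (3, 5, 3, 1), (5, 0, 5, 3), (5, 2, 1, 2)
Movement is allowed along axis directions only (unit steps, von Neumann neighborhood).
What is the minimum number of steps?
6
(one shortest path: (3, 1, 0, 3) → (2, 1, 0, 3) → (1, 1, 0, 3) → (0, 1, 0, 3) → (0, 1, 0, 2) → (0, 1, 0, 1) → (0, 1, 0, 0))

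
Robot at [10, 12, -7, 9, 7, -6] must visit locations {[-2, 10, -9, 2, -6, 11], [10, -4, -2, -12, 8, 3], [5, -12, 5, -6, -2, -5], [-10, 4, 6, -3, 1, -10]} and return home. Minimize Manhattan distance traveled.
254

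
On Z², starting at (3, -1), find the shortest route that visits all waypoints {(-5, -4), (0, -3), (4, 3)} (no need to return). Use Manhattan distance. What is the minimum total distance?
21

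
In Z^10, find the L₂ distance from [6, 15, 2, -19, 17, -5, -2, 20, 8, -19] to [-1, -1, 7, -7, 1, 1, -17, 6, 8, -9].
35.8748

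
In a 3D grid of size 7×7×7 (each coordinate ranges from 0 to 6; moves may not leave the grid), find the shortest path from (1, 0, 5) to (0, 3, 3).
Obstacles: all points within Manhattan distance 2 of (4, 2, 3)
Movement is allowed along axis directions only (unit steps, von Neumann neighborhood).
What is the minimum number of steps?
6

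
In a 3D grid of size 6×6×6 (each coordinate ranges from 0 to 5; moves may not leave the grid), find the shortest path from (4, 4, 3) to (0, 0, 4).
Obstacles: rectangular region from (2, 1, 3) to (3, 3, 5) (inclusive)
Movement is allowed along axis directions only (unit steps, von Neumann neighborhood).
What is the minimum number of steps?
9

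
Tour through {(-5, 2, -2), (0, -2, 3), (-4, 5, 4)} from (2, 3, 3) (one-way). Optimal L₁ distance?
29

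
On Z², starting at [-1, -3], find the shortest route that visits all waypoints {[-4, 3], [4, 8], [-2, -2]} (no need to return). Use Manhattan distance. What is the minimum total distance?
22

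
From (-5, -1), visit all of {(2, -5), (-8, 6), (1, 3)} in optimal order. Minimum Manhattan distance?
31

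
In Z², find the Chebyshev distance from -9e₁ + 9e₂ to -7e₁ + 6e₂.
3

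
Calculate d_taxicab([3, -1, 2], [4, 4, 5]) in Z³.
9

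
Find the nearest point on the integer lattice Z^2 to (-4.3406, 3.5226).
(-4, 4)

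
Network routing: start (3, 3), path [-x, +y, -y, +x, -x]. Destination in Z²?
(2, 3)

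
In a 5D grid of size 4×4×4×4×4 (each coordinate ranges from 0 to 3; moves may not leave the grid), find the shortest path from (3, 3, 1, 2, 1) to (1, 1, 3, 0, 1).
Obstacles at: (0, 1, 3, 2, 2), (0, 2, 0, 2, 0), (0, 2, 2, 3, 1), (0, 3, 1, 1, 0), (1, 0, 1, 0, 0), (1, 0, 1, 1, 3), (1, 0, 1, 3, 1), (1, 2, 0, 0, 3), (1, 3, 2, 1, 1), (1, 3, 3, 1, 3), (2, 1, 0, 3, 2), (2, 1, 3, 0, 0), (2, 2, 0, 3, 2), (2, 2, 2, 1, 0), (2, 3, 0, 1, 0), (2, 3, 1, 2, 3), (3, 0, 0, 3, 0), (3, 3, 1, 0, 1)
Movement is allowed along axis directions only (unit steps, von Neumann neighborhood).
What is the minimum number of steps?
8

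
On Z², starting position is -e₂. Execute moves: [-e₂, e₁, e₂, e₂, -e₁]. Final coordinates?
(0, 0)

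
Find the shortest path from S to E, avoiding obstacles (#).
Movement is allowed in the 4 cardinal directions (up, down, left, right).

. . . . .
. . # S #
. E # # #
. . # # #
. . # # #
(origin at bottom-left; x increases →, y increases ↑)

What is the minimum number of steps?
5
(one shortest path: (3, 3) → (3, 4) → (2, 4) → (1, 4) → (1, 3) → (1, 2))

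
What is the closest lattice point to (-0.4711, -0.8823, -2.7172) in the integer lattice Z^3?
(0, -1, -3)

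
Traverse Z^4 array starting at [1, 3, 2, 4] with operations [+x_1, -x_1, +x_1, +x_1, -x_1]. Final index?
(2, 3, 2, 4)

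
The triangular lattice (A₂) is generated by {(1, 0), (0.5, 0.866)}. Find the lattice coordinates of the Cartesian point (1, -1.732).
2b₁ - 2b₂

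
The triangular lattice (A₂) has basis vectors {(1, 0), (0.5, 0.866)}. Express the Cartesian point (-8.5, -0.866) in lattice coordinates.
-8b₁ - b₂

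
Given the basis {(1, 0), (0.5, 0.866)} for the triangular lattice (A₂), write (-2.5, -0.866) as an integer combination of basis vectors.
-2b₁ - b₂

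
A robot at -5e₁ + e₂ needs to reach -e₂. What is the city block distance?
7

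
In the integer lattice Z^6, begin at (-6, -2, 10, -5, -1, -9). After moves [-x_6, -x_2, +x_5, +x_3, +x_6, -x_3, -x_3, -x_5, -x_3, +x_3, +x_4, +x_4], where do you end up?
(-6, -3, 9, -3, -1, -9)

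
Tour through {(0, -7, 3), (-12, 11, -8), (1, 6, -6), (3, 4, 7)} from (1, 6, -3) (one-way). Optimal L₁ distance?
75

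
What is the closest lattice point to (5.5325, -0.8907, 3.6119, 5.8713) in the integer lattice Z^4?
(6, -1, 4, 6)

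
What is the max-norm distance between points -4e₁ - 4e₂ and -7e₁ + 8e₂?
12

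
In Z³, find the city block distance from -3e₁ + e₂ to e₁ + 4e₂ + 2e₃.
9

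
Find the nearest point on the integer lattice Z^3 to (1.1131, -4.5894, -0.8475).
(1, -5, -1)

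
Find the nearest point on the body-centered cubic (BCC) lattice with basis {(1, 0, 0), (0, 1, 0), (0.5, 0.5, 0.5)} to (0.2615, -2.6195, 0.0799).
(0, -3, 0)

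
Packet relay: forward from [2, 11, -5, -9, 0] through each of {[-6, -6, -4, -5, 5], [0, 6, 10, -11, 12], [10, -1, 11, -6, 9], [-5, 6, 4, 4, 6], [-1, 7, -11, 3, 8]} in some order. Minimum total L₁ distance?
152
(one optimal route: (2, 11, -5, -9, 0) → (-6, -6, -4, -5, 5) → (-1, 7, -11, 3, 8) → (-5, 6, 4, 4, 6) → (0, 6, 10, -11, 12) → (10, -1, 11, -6, 9))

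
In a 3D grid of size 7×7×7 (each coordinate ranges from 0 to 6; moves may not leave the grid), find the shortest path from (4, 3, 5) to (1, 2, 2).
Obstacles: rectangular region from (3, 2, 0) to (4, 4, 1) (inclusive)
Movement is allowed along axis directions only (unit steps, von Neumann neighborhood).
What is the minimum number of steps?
7
(one shortest path: (4, 3, 5) → (3, 3, 5) → (2, 3, 5) → (1, 3, 5) → (1, 2, 5) → (1, 2, 4) → (1, 2, 3) → (1, 2, 2))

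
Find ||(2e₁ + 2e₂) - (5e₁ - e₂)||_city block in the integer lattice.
6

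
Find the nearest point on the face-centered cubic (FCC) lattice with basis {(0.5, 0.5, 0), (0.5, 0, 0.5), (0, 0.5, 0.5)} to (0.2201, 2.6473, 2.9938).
(0.5, 2.5, 3)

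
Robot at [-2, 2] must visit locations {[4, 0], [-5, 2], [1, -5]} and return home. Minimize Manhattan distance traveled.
32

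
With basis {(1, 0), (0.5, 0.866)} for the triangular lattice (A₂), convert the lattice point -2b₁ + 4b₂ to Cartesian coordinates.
(0, 3.464)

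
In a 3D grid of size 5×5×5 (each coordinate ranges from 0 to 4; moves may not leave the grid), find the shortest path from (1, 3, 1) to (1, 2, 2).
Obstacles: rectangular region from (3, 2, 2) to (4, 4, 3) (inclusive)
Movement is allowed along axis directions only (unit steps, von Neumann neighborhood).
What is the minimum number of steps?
2
(one shortest path: (1, 3, 1) → (1, 2, 1) → (1, 2, 2))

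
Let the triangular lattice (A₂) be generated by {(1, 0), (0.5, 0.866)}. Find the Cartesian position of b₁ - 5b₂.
(-1.5, -4.33)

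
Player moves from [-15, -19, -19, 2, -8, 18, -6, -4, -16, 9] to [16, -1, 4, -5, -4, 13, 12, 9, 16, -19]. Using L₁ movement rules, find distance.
179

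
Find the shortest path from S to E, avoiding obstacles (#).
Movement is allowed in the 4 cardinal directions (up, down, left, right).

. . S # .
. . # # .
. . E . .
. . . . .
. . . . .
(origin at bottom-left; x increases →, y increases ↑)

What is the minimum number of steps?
4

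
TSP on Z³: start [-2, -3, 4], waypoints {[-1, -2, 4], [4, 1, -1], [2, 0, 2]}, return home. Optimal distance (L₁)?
30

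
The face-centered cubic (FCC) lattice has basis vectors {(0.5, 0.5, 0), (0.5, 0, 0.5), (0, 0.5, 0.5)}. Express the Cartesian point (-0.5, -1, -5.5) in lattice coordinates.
4b₁ - 5b₂ - 6b₃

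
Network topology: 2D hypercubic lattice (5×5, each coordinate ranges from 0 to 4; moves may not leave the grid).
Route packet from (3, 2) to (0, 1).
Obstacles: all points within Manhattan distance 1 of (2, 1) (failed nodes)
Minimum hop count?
6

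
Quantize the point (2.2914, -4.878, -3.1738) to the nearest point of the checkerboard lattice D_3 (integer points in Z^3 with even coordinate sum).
(2, -5, -3)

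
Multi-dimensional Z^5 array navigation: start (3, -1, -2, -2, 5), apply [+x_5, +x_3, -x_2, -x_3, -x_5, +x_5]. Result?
(3, -2, -2, -2, 6)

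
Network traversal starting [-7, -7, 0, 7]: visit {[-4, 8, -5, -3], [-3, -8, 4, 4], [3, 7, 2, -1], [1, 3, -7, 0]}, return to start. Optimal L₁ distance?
104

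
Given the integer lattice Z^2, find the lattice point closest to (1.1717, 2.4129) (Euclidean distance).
(1, 2)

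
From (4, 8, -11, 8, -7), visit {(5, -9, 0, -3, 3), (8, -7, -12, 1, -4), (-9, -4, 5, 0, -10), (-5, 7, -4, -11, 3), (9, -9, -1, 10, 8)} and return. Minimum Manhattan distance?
222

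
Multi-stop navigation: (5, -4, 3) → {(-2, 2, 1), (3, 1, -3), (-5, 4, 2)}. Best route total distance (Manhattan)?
29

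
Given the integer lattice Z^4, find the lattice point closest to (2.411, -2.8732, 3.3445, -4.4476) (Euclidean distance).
(2, -3, 3, -4)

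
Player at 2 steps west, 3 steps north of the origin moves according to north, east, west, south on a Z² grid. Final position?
(-2, 3)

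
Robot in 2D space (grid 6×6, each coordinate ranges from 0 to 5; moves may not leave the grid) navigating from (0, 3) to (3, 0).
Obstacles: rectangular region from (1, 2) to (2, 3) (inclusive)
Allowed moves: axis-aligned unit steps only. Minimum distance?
6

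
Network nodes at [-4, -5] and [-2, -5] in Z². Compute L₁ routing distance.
2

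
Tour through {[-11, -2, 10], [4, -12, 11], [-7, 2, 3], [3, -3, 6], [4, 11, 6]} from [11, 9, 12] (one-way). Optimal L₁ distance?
86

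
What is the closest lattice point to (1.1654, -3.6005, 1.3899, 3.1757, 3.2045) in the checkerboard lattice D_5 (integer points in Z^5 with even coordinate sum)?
(1, -4, 1, 3, 3)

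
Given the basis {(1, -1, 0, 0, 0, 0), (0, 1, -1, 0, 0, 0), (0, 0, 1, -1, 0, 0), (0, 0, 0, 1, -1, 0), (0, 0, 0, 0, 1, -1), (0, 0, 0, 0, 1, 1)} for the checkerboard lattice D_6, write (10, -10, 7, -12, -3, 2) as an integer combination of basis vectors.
10b₁ + 7b₃ - 5b₄ - 5b₅ - 3b₆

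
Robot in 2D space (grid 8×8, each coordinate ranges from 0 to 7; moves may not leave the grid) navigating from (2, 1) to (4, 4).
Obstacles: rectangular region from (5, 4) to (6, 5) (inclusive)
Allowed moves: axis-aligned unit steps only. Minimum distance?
5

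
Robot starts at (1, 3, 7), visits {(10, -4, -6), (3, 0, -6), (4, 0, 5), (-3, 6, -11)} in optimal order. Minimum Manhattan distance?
57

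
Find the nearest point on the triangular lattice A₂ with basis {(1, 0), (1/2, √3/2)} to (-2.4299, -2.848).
(-2.5, -2.598)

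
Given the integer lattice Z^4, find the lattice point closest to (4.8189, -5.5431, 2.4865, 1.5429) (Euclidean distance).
(5, -6, 2, 2)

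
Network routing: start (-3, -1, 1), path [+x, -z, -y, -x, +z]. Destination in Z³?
(-3, -2, 1)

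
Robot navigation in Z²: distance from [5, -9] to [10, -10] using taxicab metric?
6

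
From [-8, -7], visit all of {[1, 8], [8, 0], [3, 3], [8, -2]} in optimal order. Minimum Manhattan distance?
38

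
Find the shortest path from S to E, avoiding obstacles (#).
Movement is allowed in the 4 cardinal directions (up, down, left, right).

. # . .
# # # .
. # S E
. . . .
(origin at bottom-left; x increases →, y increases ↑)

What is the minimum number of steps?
1
(one shortest path: (2, 1) → (3, 1))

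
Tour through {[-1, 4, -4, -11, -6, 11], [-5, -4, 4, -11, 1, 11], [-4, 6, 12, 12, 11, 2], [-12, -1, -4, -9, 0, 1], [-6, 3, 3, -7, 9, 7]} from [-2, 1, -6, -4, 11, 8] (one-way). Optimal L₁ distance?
163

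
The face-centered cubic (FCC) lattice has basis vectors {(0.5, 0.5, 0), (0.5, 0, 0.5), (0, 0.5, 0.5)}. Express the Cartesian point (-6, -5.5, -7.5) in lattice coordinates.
-4b₁ - 8b₂ - 7b₃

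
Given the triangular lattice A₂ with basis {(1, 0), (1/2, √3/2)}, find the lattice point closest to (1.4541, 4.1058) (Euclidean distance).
(1.5, 4.33)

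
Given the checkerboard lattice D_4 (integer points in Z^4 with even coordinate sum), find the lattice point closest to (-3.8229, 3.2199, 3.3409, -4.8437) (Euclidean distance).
(-4, 3, 4, -5)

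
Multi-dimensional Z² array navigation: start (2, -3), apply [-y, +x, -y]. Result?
(3, -5)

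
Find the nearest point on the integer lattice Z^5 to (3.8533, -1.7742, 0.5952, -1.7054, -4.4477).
(4, -2, 1, -2, -4)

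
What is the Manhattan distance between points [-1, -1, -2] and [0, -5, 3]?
10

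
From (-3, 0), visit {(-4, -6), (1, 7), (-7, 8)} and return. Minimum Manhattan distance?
44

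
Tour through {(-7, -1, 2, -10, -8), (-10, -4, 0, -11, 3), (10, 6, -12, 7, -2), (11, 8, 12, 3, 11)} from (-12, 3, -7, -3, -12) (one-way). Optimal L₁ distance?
158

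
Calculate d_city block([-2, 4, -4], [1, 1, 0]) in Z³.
10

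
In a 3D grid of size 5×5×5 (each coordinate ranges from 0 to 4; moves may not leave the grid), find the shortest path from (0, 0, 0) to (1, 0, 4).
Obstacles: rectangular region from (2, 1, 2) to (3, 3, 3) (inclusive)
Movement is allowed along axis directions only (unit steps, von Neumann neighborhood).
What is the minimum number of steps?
5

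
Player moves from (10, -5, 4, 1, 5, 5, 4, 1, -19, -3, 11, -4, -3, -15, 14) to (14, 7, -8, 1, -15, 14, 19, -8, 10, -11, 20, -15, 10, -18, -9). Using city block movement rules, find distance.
177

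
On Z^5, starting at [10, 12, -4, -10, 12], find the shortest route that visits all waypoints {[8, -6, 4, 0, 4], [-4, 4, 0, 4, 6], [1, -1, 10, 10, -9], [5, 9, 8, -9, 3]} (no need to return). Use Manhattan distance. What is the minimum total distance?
135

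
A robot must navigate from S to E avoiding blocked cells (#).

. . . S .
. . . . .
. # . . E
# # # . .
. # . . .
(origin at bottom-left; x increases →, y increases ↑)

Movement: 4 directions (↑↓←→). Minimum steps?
3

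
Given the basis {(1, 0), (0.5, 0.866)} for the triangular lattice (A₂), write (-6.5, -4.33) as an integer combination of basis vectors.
-4b₁ - 5b₂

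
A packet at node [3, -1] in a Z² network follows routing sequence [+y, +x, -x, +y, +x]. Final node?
(4, 1)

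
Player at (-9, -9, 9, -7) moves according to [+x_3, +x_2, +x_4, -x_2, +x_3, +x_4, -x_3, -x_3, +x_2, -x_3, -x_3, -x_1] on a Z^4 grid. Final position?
(-10, -8, 7, -5)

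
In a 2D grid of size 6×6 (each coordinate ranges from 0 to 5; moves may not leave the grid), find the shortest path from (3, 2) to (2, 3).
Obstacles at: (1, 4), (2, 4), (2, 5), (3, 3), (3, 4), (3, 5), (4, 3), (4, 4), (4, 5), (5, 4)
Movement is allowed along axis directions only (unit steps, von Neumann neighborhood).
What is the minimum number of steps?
2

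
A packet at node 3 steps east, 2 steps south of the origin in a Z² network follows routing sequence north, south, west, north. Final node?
(2, -1)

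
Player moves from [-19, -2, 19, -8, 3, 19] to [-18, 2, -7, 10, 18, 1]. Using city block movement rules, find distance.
82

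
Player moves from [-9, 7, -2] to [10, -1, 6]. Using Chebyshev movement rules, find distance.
19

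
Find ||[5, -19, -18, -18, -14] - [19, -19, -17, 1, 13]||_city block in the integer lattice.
61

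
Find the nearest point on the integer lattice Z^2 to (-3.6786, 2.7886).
(-4, 3)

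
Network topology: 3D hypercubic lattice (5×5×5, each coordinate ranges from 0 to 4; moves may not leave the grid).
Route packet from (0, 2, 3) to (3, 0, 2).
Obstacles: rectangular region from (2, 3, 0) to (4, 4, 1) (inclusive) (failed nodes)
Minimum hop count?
6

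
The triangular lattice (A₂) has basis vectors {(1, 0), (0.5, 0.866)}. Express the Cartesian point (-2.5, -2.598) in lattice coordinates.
-b₁ - 3b₂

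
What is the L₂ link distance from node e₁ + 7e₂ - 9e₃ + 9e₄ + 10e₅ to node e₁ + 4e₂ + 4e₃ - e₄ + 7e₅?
16.9411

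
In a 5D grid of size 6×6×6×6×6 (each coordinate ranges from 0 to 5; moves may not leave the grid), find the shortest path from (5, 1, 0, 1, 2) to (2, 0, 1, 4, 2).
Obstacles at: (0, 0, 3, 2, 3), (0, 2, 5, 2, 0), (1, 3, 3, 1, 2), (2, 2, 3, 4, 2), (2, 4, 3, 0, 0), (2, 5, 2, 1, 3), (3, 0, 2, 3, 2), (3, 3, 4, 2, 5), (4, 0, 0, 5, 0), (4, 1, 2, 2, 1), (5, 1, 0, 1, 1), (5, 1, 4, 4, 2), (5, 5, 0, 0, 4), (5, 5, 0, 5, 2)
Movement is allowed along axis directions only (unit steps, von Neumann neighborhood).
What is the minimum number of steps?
8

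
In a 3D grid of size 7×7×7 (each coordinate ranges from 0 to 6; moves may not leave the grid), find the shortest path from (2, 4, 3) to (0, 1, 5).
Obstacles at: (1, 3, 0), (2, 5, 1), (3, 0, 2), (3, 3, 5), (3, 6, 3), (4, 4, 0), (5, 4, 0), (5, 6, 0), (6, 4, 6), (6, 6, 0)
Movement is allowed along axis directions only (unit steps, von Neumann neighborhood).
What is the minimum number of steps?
7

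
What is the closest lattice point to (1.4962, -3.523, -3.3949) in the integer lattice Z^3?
(1, -4, -3)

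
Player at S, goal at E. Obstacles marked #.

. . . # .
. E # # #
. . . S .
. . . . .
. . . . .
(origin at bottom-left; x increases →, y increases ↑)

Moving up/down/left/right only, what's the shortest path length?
3
(one shortest path: (3, 2) → (2, 2) → (1, 2) → (1, 3))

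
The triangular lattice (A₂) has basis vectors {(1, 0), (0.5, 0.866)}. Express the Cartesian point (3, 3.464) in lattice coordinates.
b₁ + 4b₂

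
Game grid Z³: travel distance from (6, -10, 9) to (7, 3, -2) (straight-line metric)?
17.0587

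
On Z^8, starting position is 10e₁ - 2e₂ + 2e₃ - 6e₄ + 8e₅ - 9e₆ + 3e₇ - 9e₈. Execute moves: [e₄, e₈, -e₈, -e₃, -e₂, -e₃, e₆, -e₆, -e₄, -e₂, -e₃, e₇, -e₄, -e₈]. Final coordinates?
(10, -4, -1, -7, 8, -9, 4, -10)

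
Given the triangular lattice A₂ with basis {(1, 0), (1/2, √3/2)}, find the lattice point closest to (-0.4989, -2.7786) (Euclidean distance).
(-0.5, -2.598)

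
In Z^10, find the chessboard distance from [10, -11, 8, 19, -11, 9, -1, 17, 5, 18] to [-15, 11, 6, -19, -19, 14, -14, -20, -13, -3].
38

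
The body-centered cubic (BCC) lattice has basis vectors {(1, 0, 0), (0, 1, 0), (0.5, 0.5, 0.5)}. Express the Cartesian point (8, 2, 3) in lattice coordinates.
5b₁ - b₂ + 6b₃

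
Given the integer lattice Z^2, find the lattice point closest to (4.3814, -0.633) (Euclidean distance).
(4, -1)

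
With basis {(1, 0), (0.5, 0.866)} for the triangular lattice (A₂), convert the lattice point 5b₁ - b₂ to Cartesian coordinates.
(4.5, -0.866)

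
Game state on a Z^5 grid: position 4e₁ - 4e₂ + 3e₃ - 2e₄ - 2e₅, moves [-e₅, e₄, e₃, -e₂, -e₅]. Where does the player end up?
(4, -5, 4, -1, -4)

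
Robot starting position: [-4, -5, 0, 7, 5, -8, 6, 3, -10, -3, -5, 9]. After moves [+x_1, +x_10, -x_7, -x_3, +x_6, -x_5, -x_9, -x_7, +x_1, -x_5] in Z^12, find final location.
(-2, -5, -1, 7, 3, -7, 4, 3, -11, -2, -5, 9)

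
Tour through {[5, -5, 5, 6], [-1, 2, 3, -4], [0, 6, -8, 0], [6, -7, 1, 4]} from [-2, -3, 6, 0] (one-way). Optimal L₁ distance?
71
(one optimal route: (-2, -3, 6, 0) → (5, -5, 5, 6) → (6, -7, 1, 4) → (-1, 2, 3, -4) → (0, 6, -8, 0))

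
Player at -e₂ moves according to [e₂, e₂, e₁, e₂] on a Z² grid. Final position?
(1, 2)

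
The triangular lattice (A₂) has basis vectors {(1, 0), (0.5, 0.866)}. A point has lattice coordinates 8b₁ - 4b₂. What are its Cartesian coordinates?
(6, -3.464)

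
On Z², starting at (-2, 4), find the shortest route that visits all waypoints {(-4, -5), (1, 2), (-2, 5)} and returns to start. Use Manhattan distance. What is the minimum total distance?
30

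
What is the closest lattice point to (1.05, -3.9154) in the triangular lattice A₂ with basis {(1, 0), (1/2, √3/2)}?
(1, -3.464)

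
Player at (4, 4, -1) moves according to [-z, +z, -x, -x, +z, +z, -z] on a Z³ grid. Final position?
(2, 4, 0)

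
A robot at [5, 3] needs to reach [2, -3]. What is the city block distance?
9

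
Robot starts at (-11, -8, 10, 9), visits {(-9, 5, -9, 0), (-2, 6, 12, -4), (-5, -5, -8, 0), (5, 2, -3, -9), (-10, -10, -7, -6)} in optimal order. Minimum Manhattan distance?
130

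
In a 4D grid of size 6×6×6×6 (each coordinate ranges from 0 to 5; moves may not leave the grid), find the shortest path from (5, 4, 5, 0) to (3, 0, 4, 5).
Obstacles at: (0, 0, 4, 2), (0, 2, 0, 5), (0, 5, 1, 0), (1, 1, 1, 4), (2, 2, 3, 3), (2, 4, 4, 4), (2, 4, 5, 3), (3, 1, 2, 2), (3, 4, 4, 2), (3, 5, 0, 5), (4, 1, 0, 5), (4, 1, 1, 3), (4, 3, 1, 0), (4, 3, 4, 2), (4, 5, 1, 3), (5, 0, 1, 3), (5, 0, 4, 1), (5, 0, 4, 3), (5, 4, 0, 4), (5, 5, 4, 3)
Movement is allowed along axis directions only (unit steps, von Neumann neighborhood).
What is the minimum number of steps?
12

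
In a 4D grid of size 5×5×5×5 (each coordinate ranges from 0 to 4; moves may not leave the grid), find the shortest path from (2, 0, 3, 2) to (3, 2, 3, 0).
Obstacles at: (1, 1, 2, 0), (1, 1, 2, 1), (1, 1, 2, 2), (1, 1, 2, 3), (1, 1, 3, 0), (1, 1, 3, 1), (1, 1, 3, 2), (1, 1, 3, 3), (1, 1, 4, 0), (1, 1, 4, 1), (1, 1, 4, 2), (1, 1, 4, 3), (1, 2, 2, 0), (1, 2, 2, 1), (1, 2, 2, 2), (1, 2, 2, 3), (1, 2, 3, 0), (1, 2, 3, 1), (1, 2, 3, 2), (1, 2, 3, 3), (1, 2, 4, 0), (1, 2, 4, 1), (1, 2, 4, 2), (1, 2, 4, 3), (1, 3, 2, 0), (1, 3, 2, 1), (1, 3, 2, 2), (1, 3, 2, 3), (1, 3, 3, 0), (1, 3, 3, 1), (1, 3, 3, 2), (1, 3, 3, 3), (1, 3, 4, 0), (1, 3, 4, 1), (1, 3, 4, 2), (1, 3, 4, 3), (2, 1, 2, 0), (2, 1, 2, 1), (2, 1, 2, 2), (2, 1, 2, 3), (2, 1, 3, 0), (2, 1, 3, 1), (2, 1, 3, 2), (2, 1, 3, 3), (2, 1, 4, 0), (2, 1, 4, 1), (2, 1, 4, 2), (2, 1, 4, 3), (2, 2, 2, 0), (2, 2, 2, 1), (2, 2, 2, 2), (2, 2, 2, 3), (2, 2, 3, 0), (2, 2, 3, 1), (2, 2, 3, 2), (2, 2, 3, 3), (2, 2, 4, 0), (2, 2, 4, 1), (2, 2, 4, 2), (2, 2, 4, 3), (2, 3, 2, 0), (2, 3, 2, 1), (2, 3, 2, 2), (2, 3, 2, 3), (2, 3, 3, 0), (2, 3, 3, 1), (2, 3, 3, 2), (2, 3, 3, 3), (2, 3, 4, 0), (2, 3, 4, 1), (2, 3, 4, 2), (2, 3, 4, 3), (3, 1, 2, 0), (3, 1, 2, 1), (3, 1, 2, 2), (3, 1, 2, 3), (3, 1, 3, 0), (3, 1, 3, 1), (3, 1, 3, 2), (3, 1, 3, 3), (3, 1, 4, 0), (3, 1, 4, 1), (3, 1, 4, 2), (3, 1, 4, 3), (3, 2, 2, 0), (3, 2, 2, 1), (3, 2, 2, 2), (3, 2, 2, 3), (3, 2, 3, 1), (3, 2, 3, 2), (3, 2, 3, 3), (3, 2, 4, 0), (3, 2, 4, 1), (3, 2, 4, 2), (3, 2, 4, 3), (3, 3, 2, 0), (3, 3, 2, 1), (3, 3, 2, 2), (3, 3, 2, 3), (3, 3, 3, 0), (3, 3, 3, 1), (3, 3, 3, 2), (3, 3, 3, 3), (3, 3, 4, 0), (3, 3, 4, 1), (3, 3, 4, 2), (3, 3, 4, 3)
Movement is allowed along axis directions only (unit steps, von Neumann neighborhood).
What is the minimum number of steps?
7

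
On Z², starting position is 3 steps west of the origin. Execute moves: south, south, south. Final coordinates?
(-3, -3)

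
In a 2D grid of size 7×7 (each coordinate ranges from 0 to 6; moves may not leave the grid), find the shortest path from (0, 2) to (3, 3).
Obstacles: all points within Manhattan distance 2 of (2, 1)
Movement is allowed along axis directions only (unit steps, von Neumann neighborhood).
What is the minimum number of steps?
6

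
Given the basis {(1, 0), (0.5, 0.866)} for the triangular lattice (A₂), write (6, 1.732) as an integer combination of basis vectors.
5b₁ + 2b₂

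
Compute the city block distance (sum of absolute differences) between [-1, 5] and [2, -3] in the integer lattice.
11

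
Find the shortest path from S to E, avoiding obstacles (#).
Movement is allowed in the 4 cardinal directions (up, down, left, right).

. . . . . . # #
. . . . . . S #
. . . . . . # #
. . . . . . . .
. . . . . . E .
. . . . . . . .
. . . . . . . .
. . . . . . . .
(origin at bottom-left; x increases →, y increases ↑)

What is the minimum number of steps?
5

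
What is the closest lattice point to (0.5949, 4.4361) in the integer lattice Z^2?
(1, 4)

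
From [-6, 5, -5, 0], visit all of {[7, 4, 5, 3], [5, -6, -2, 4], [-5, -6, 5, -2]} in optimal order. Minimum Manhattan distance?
67
(one optimal route: (-6, 5, -5, 0) → (-5, -6, 5, -2) → (5, -6, -2, 4) → (7, 4, 5, 3))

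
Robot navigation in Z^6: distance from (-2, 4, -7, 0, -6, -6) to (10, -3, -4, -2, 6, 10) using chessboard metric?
16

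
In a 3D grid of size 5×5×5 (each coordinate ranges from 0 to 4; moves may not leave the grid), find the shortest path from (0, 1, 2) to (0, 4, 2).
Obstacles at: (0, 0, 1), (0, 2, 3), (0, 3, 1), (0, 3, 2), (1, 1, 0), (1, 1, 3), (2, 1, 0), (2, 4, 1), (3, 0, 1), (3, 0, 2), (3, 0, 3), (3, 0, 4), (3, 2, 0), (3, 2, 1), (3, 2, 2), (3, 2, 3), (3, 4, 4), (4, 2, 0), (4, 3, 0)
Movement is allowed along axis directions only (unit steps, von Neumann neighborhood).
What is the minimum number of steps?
5
(one shortest path: (0, 1, 2) → (1, 1, 2) → (1, 2, 2) → (1, 3, 2) → (1, 4, 2) → (0, 4, 2))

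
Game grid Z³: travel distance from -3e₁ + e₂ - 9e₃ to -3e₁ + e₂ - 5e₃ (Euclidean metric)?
4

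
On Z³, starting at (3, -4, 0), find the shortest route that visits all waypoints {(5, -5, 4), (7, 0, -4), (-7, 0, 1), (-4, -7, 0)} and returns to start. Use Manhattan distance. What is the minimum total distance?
62
(one optimal route: (3, -4, 0) → (5, -5, 4) → (7, 0, -4) → (-7, 0, 1) → (-4, -7, 0) → (3, -4, 0))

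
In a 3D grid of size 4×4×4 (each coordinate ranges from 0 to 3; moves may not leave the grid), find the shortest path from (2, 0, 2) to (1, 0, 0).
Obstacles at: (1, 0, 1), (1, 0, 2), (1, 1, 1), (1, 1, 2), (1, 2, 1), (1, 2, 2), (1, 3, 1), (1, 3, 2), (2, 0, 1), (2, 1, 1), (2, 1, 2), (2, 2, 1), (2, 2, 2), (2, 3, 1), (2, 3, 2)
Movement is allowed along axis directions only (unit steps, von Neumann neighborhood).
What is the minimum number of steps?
5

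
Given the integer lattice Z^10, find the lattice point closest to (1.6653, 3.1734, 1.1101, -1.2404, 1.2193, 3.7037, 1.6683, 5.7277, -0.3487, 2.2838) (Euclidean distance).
(2, 3, 1, -1, 1, 4, 2, 6, 0, 2)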